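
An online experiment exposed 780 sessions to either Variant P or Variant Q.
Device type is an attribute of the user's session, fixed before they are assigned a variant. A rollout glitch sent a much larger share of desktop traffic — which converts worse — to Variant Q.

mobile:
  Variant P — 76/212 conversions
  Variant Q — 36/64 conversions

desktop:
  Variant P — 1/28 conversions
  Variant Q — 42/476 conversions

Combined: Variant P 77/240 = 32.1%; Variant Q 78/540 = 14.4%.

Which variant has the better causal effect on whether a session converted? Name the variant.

The stratified and pooled comparisons disagree (Variant Q wins within each device type; Variant P wins overall), so the answer turns on the causal role of device type.
Here device type is a common cause — it drives both which variant a case falls under and the outcome. The crude comparison mixes populations; the stratum-specific rates are the causally relevant ones.
Within each level — mobile: 35.8% vs 56.2%; desktop: 3.6% vs 8.8% — Variant Q is higher every time.

Variant Q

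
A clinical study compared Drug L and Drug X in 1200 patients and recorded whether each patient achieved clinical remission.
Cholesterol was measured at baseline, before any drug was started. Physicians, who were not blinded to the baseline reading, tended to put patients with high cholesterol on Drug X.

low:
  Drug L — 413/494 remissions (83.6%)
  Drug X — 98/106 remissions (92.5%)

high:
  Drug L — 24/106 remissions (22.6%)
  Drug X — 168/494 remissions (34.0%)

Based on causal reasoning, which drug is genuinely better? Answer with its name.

Drug X

Cholesterol differs across drugs for reasons unrelated to any effect of the drug itself, and it separately predicts the outcome — a classic confounder. We must compare within cholesterol levels.
Within each level — low: 83.6% vs 92.5%; high: 22.6% vs 34.0% — Drug X is higher every time.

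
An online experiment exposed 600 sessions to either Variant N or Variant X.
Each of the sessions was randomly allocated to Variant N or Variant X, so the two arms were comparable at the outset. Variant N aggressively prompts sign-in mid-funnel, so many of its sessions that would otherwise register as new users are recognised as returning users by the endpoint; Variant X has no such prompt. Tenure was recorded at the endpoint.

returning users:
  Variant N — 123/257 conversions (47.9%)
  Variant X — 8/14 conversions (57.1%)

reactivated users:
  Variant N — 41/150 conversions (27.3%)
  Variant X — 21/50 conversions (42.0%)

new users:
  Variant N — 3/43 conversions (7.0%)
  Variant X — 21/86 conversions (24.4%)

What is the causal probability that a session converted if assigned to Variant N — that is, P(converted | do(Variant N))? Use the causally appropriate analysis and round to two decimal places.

0.37

User tenure lies on the pathway variant → user tenure → outcome, so adjusting for it blocks the indirect effect. For the total causal effect of variant, use the unadjusted pooled rates.
So P(outcome | do(Variant N)) is just the pooled rate for Variant N: 167/450 = 0.371.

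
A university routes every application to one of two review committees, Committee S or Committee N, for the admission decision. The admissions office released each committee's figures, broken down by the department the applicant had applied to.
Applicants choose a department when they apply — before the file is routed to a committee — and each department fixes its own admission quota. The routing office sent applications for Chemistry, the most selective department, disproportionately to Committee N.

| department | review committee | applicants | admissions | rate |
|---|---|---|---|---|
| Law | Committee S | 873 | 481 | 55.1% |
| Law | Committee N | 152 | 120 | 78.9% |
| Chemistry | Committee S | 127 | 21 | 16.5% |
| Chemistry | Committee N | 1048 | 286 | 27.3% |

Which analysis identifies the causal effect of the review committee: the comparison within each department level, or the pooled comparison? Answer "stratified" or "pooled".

stratified

Department differs across review committees for reasons unrelated to any effect of the review committee itself, and it separately predicts the outcome — a classic confounder. We must compare within department levels.
Within each level — Law: 55.1% vs 78.9%; Chemistry: 16.5% vs 27.3% — Committee N is higher every time.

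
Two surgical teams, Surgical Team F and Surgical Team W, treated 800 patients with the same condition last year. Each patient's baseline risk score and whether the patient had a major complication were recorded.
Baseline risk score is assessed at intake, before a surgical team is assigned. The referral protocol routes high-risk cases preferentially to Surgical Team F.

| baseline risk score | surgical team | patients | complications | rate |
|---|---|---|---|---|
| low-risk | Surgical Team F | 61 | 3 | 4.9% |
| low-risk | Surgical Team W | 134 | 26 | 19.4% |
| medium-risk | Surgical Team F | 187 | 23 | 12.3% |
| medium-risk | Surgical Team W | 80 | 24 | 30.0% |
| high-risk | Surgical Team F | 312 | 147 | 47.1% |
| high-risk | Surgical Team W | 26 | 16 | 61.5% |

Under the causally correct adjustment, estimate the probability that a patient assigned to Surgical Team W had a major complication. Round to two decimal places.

0.41

Within every baseline risk score level Surgical Team F has the lower rate, yet pooled Surgical Team W does — Simpson's reversal.
Nothing the surgical team does changes baseline risk score; the imbalance is an allocation artefact. With baseline risk score also predicting the outcome, the pooled figure is confounded, and the within-stratum comparison is the causal one.
Standardising Surgical Team W to the population baseline risk score mix: 0.244·26/134 + 0.334·24/80 + 0.422·16/26 = 0.407.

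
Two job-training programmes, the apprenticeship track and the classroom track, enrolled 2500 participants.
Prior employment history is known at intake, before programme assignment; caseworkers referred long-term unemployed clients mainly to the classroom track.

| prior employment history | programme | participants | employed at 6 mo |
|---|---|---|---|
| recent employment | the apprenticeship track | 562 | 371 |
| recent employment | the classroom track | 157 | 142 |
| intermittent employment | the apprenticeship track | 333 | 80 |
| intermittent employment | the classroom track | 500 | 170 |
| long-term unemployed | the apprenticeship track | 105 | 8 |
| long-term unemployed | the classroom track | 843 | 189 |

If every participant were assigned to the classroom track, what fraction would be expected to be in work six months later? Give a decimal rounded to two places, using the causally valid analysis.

0.46

Prior employment history is set before the programme has any effect — it is not caused by the programme — and it independently drives the outcome. That makes it a confounder, so the causal comparison is within prior employment history levels.
Standardising the classroom track to the population prior employment history mix: 0.288·142/157 + 0.333·170/500 + 0.379·189/843 = 0.458.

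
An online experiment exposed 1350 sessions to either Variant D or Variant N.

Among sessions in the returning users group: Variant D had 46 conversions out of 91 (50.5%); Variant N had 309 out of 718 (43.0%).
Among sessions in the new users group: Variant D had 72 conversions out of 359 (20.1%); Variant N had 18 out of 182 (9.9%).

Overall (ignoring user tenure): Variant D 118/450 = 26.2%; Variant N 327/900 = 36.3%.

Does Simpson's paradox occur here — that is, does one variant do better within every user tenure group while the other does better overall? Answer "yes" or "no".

yes

Within each user tenure level (returning users 50.5% vs 43.0%; new users 20.1% vs 9.9%), Variant D has the higher rate every time. Pooled: 26.2% vs 36.3% — Variant N has the higher rate overall. The two comparisons disagree.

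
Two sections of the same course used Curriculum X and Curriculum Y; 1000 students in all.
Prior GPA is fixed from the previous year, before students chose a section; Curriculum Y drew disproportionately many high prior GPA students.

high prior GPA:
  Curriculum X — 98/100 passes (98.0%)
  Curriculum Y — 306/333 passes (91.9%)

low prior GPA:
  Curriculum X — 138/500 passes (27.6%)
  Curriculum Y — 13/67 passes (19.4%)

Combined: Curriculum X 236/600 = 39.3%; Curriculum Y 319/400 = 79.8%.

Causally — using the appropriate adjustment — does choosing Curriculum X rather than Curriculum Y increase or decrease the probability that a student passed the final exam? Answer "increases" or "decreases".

increases

Curriculum X is higher inside every prior GPA band stratum but Curriculum Y is higher in aggregate. Whether to stratify depends on how prior GPA band relates to the teaching method.
Prior GPA band differs across teaching methods for reasons unrelated to any effect of the teaching method itself, and it separately predicts the outcome — a classic confounder. We must compare within prior GPA band levels.
Within each level — high prior GPA: 98.0% vs 91.9%; low prior GPA: 27.6% vs 19.4% — Curriculum X is higher every time.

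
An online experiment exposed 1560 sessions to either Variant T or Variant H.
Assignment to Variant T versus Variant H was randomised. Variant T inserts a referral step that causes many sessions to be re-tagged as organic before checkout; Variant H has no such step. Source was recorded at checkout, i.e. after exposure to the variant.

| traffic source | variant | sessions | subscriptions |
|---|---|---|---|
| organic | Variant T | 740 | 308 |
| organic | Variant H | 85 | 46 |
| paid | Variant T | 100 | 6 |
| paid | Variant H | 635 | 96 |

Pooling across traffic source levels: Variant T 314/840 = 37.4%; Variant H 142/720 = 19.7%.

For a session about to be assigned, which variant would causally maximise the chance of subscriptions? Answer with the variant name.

Stratifying would compare variants among sessions the variants themselves sorted into traffic source groups — a form of selection on an intermediate. The unconditioned pooled rates give the total causal effect.
Pooled: Variant T 37.4% vs Variant H 19.7%; Variant T is higher overall.

Variant T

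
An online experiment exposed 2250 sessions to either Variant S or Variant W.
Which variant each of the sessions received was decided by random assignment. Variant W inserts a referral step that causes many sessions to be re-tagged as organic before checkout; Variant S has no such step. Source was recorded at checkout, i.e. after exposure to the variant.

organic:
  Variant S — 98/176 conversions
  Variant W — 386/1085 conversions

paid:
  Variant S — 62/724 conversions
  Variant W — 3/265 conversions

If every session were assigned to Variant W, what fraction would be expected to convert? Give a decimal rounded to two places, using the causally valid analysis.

0.29

Traffic source is recorded after the variant and is itself shifted by it — it sits on the causal path from variant to outcome. Conditioning on a mediator would strip out part of the effect we want; the pooled comparison gives the total causal effect.
So P(outcome | do(Variant W)) is just the pooled rate for Variant W: 389/1350 = 0.288.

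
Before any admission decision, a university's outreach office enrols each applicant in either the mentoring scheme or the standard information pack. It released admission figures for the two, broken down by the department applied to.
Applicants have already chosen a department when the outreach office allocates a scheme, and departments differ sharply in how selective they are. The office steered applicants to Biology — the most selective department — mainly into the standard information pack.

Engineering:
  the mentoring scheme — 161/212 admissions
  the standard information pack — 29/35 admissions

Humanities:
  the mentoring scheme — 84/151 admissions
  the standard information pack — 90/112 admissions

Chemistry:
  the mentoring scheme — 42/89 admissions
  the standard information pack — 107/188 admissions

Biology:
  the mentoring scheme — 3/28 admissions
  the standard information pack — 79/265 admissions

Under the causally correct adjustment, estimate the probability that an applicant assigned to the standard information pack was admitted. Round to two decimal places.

0.61

Department differs across outreach schemes for reasons unrelated to any effect of the outreach scheme itself, and it separately predicts the outcome — a classic confounder. We must compare within department levels.
Standardising the standard information pack to the population department mix: 0.229·29/35 + 0.244·90/112 + 0.256·107/188 + 0.271·79/265 = 0.612.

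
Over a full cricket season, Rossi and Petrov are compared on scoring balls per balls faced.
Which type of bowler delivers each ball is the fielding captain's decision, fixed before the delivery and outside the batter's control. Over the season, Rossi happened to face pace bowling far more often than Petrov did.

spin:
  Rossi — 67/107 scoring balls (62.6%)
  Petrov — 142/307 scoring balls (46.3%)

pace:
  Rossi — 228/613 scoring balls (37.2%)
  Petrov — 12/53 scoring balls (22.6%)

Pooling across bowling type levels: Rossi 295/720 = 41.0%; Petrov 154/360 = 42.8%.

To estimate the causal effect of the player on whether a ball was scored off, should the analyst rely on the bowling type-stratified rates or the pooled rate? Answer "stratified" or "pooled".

Nothing the player does changes bowling type; the imbalance is an allocation artefact. With bowling type also predicting the outcome, the pooled figure is confounded, and the within-stratum comparison is the causal one.
Within each level — spin: 62.6% vs 46.3%; pace: 37.2% vs 22.6% — Rossi is higher every time.

stratified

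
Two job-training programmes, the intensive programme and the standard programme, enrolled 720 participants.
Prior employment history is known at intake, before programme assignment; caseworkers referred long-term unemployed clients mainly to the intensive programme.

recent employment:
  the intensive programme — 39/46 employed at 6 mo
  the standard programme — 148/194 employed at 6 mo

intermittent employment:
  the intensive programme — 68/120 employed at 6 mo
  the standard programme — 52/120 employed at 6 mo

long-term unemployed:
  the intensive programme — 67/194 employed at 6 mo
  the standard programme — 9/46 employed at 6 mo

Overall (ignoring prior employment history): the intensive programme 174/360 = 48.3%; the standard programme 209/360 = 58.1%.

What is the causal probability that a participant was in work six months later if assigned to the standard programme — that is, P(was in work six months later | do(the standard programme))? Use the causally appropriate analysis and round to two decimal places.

0.46

The stratified and pooled comparisons disagree (the intensive programme wins within each prior employment history; the standard programme wins overall), so the answer turns on the causal role of prior employment history.
Nothing the programme does changes prior employment history; the imbalance is an allocation artefact. With prior employment history also predicting the outcome, the pooled figure is confounded, and the within-stratum comparison is the causal one.
Standardising the standard programme to the population prior employment history mix: 0.333·148/194 + 0.333·52/120 + 0.333·9/46 = 0.464.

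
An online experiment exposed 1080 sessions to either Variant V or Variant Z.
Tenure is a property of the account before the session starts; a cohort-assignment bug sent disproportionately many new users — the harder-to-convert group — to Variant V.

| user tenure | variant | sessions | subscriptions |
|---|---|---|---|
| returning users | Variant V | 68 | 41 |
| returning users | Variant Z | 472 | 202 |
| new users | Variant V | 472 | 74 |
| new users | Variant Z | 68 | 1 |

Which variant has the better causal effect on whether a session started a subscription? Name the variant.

Variant V

Within every user tenure level Variant V has the higher rate, yet pooled Variant Z does — Simpson's reversal.
User tenure is set before the variant has any effect — it is not caused by the variant — and it independently drives the outcome. That makes it a confounder, so the causal comparison is within user tenure levels.
Within each level — returning users: 60.3% vs 42.8%; new users: 15.7% vs 1.5% — Variant V is higher every time.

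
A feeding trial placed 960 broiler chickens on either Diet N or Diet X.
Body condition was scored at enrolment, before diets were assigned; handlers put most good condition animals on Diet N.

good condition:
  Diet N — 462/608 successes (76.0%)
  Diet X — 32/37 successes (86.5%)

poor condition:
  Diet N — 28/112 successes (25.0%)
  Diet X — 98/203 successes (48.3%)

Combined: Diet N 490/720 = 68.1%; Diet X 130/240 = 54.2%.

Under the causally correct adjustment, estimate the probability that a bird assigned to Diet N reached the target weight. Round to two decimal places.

Here starting body condition is a common cause — it drives both which diet a case falls under and the outcome. The crude comparison mixes populations; the stratum-specific rates are the causally relevant ones.
Standardising Diet N to the population starting body condition mix: 0.672·462/608 + 0.328·28/112 = 0.593.

0.59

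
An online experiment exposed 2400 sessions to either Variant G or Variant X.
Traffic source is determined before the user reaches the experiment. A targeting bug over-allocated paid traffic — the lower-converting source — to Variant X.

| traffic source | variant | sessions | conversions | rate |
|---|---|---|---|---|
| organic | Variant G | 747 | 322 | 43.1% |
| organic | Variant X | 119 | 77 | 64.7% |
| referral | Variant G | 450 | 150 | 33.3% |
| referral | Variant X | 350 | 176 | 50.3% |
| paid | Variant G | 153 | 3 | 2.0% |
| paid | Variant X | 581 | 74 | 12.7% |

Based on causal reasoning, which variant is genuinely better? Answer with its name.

The traffic source-specific comparison favours Variant X throughout, but the pooled figures favour Variant G. The question is whether to condition on traffic source.
Here traffic source is a common cause — it drives both which variant a case falls under and the outcome. The crude comparison mixes populations; the stratum-specific rates are the causally relevant ones.
Within each level — organic: 43.1% vs 64.7%; referral: 33.3% vs 50.3%; paid: 2.0% vs 12.7% — Variant X is higher every time.

Variant X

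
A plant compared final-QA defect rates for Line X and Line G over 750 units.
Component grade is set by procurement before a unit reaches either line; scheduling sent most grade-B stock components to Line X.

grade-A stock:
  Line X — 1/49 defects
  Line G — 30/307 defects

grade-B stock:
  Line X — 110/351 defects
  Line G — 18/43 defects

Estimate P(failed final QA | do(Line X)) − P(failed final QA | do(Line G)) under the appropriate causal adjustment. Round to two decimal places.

-0.09

Component grade is set before the line has any effect — it is not caused by the line — and it independently drives the outcome. That makes it a confounder, so the causal comparison is within component grade levels.
Adjusting over the population distribution of component grade: 0.475·(0.020−0.098) + 0.525·(0.313−0.419) = -0.092.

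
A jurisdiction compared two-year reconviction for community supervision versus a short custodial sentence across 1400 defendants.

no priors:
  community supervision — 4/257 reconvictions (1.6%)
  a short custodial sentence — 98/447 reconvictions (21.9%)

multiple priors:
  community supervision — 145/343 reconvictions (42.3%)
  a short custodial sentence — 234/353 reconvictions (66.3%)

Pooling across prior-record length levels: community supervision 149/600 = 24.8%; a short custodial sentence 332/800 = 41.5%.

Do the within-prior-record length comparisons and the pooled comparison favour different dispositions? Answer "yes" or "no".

Within each prior-record length level (no priors 1.6% vs 21.9%; multiple priors 42.3% vs 66.3%), community supervision has the lower rate every time. Pooled: 24.8% vs 41.5% — community supervision has the lower rate overall. They agree.

no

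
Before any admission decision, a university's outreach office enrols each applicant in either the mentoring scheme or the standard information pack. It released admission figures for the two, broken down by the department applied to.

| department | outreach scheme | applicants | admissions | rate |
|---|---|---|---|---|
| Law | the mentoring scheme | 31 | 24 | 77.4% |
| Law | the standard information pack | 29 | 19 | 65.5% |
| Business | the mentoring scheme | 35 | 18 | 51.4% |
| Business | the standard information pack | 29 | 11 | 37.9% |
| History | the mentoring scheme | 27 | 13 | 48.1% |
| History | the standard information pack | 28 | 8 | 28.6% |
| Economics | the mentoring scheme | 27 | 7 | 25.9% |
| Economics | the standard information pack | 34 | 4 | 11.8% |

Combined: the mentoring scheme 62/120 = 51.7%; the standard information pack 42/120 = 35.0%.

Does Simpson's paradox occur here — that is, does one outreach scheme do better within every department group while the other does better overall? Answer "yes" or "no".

Within each department level (Law 77.4% vs 65.5%; Business 51.4% vs 37.9%; History 48.1% vs 28.6%; Economics 25.9% vs 11.8%), the mentoring scheme has the higher rate every time. Pooled: 51.7% vs 35.0% — the mentoring scheme has the higher rate overall. They agree.

no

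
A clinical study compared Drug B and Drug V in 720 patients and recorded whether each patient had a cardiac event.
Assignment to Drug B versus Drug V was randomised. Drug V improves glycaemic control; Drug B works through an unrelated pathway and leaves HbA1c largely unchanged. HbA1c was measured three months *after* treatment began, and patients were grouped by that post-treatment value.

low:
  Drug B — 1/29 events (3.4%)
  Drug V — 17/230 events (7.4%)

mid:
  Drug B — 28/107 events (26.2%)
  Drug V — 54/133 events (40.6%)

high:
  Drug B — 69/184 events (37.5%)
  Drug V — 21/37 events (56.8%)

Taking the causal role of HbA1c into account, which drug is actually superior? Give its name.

Drug V

The HbA1c-specific comparison favours Drug B throughout, but the pooled figures favour Drug V. The question is whether to condition on HbA1c.
Because the drug influences HbA1c, HbA1c is a post-treatment mediator, not a confounder. Stratifying on it would bias the estimate; the causal effect is the crude pooled difference.
Pooled: Drug B 30.6% vs Drug V 23.0%; Drug V is lower overall.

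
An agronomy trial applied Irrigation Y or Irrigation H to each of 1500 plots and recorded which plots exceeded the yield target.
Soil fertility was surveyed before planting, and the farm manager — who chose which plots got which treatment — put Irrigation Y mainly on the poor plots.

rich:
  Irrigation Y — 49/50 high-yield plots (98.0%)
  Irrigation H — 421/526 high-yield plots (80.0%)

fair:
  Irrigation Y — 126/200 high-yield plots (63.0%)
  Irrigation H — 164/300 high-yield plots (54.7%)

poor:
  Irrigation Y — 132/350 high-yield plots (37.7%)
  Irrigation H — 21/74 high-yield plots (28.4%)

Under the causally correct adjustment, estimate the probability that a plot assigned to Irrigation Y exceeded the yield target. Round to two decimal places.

Within every soil fertility level Irrigation Y has the higher rate, yet pooled Irrigation H does — Simpson's reversal.
Here soil fertility is a common cause — it drives both which irrigation a case falls under and the outcome. The crude comparison mixes populations; the stratum-specific rates are the causally relevant ones.
Standardising Irrigation Y to the population soil fertility mix: 0.384·49/50 + 0.333·126/200 + 0.283·132/350 = 0.693.

0.69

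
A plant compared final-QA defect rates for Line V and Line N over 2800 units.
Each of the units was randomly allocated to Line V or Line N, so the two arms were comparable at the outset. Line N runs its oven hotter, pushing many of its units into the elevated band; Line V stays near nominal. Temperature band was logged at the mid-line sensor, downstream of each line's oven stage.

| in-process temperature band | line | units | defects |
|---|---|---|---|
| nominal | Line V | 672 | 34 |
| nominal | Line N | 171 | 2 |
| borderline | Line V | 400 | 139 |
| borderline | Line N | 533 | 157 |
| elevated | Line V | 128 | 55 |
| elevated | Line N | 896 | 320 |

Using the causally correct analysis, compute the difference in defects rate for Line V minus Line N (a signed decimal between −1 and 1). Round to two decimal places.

-0.11

Stratifying would compare lines among units the lines themselves sorted into in-process temperature band groups — a form of selection on an intermediate. The unconditioned pooled rates give the total causal effect.
The causal difference is the pooled difference: 0.190 − 0.299 = -0.109.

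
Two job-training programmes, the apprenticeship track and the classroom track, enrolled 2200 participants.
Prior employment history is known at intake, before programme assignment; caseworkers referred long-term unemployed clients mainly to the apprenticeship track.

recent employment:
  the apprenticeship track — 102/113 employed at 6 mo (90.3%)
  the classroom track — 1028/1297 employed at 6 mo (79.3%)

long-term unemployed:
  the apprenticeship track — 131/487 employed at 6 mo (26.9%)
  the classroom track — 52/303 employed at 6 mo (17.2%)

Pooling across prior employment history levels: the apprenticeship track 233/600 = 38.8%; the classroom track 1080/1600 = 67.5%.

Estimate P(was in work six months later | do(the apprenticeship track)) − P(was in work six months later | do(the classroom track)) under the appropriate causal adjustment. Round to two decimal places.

+0.11

Prior employment history is set before the programme has any effect — it is not caused by the programme — and it independently drives the outcome. That makes it a confounder, so the causal comparison is within prior employment history levels.
Adjusting over the population distribution of prior employment history: 0.641·(0.903−0.793) + 0.359·(0.269−0.172) = +0.106.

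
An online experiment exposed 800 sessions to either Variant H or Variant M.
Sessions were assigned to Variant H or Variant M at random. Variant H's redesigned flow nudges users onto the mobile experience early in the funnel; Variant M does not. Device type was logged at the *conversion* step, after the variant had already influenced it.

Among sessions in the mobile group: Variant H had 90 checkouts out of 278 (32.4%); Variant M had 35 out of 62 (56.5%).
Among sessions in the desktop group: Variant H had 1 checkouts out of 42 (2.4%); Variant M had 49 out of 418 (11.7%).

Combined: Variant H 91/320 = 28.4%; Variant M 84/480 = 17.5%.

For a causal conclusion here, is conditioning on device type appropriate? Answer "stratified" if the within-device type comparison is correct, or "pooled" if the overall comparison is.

Device type here is a post-treatment variable shaped by the variant; conditioning on it would introduce bias rather than remove it. The overall comparison is the causal one.
Pooled: Variant H 28.4% vs Variant M 17.5%; Variant H is higher overall.

pooled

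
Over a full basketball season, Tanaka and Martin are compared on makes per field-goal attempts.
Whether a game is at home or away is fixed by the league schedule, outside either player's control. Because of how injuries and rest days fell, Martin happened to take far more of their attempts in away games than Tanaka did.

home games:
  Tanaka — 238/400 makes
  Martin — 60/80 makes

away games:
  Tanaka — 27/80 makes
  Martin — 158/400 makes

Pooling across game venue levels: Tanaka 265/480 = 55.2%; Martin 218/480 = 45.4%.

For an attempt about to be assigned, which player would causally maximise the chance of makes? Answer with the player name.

Martin

Nothing the player does changes game venue; the imbalance is an allocation artefact. With game venue also predicting the outcome, the pooled figure is confounded, and the within-stratum comparison is the causal one.
Within each level — home games: 59.5% vs 75.0%; away games: 33.8% vs 39.5% — Martin is higher every time.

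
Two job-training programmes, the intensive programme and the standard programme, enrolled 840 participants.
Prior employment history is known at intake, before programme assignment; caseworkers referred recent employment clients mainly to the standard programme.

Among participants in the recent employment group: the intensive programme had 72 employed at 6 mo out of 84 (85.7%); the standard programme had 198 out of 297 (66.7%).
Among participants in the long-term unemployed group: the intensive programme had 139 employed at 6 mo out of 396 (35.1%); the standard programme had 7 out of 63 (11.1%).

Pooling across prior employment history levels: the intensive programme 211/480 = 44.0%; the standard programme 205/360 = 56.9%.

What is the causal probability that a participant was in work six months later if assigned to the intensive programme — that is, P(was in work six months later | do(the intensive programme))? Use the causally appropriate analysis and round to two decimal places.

0.58

the intensive programme is higher inside every prior employment history stratum but the standard programme is higher in aggregate. Whether to stratify depends on how prior employment history relates to the programme.
Since prior employment history is a pre-existing factor (not a product of the programme) and it affects the outcome on its own, it is a confounder. The stratified rates, not the pooled rate, identify the causal effect.
Standardising the intensive programme to the population prior employment history mix: 0.454·72/84 + 0.546·139/396 = 0.581.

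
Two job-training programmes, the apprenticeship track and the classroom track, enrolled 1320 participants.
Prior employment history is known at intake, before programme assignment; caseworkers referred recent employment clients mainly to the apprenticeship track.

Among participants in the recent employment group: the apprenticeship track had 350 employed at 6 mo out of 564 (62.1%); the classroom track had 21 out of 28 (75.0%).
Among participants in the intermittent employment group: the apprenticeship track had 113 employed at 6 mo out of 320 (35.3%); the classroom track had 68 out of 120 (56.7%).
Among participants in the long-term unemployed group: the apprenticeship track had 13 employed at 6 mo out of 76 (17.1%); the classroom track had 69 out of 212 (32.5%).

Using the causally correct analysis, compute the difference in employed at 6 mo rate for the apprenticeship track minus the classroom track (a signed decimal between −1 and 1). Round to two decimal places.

Within every prior employment history level the classroom track has the higher rate, yet pooled the apprenticeship track does — Simpson's reversal.
The imbalance in prior employment history arose from how participants were allocated, not from anything the programme did; and prior employment history independently affects the outcome. The pooled gap is confounded — condition on prior employment history.
Adjusting over the population distribution of prior employment history: 0.448·(0.621−0.750) + 0.333·(0.353−0.567) + 0.218·(0.171−0.325) = -0.163.

-0.16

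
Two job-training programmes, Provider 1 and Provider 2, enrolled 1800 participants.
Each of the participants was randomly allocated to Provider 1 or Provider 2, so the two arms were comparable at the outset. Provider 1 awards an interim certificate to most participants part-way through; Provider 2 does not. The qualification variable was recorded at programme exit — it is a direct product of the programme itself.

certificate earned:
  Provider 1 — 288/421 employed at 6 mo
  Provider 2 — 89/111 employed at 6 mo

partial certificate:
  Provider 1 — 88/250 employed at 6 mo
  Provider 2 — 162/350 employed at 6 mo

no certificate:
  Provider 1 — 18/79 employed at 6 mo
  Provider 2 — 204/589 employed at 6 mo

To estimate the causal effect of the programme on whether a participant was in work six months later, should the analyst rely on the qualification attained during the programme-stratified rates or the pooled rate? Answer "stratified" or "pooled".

pooled

Qualification attained during the programme here is a post-treatment variable shaped by the programme; conditioning on it would introduce bias rather than remove it. The overall comparison is the causal one.
Pooled: Provider 1 52.5% vs Provider 2 43.3%; Provider 1 is higher overall.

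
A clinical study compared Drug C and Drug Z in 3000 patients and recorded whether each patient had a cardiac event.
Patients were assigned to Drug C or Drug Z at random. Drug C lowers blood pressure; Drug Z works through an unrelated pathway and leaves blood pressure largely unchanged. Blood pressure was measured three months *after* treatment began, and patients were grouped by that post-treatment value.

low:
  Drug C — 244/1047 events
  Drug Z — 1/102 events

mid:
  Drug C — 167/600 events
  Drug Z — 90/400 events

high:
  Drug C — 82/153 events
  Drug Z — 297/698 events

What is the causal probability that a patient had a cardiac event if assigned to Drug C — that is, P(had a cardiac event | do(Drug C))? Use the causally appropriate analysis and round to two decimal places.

Drug Z is lower inside every blood pressure stratum but Drug C is lower in aggregate. Whether to stratify depends on how blood pressure relates to the drug.
Blood pressure is recorded after the drug and is itself shifted by it — it sits on the causal path from drug to outcome. Conditioning on a mediator would strip out part of the effect we want; the pooled comparison gives the total causal effect.
So P(outcome | do(Drug C)) is just the pooled rate for Drug C: 493/1800 = 0.274.

0.27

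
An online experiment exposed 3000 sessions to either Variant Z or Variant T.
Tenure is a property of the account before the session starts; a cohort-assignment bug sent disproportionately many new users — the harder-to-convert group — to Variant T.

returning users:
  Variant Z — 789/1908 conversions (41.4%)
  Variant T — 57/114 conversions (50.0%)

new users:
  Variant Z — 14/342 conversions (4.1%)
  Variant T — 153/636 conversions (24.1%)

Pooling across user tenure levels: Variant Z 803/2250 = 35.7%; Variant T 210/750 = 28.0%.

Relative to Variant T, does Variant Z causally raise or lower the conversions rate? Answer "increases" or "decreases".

decreases

User tenure satisfies the back-door criterion: it is not a descendant of the variant, and it blocks the spurious path from variant to outcome. Adjusting for it (i.e., using the within-user tenure rates) gives the causal effect.
Within each level — returning users: 41.4% vs 50.0%; new users: 4.1% vs 24.1% — Variant T is higher every time.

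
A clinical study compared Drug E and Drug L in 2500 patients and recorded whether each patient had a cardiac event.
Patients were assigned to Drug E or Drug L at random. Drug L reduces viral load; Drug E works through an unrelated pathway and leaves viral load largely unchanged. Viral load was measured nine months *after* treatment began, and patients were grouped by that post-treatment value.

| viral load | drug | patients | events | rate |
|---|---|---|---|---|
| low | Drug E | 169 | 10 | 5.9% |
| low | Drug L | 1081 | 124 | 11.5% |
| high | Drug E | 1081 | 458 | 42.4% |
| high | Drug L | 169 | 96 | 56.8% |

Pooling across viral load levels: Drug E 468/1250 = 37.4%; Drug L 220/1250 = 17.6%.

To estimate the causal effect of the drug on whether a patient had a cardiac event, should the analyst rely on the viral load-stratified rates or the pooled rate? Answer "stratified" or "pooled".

Viral load is downstream of the drug. One should not condition on a consequence of treatment, so the overall rates are the right comparison.
Pooled: Drug E 37.4% vs Drug L 17.6%; Drug L is lower overall.

pooled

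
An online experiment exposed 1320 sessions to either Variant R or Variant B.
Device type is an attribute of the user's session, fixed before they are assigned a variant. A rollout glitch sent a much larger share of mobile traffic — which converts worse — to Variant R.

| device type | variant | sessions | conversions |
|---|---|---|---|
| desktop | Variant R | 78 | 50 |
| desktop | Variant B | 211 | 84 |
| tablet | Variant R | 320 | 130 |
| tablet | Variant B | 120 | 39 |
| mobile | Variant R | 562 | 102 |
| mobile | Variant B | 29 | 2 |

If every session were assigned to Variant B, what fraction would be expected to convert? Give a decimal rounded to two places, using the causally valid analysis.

0.23

Within every device type level Variant R has the higher rate, yet pooled Variant B does — Simpson's reversal.
Since device type is a pre-existing factor (not a product of the variant) and it affects the outcome on its own, it is a confounder. The stratified rates, not the pooled rate, identify the causal effect.
Standardising Variant B to the population device type mix: 0.219·84/211 + 0.333·39/120 + 0.448·2/29 = 0.226.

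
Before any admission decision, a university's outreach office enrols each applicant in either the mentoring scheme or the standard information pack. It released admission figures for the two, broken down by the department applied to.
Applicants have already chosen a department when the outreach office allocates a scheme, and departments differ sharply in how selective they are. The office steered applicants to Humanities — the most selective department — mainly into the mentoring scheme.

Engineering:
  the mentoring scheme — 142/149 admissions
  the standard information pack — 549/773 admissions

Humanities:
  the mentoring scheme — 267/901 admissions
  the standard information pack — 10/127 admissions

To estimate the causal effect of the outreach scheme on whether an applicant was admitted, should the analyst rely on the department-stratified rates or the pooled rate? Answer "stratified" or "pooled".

The imbalance in department arose from how applicants were allocated, not from anything the outreach scheme did; and department independently affects the outcome. The pooled gap is confounded — condition on department.
Within each level — Engineering: 95.3% vs 71.0%; Humanities: 29.6% vs 7.9% — the mentoring scheme is higher every time.

stratified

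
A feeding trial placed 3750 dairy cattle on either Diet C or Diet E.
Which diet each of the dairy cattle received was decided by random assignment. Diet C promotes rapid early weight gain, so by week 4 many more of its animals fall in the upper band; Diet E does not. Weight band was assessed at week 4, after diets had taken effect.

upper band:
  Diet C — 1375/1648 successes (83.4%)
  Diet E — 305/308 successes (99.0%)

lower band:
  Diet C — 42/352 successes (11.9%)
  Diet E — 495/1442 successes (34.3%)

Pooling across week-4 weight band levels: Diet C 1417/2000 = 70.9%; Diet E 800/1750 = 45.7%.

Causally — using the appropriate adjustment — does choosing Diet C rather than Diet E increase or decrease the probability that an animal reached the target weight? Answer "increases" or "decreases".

The week-4 weight band-specific comparison favours Diet E throughout, but the pooled figures favour Diet C. The question is whether to condition on week-4 weight band.
The distribution of week-4 weight band is itself part of what the diet does — it is an intermediate outcome. Holding it fixed would remove that part of the effect; the total effect is the pooled difference.
Pooled: Diet C 70.9% vs Diet E 45.7%; Diet C is higher overall.

increases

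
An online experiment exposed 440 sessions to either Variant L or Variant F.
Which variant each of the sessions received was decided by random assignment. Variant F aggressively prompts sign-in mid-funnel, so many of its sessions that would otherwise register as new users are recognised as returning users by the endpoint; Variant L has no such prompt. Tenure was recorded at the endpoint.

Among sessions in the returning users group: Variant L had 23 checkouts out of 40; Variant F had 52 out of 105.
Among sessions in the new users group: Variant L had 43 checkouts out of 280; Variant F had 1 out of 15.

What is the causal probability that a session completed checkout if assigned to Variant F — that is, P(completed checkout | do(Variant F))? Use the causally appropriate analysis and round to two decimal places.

0.44

The stratified and pooled comparisons disagree (Variant L wins within each user tenure; Variant F wins overall), so the answer turns on the causal role of user tenure.
User tenure is recorded after the variant and is itself shifted by it — it sits on the causal path from variant to outcome. Conditioning on a mediator would strip out part of the effect we want; the pooled comparison gives the total causal effect.
So P(outcome | do(Variant F)) is just the pooled rate for Variant F: 53/120 = 0.442.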